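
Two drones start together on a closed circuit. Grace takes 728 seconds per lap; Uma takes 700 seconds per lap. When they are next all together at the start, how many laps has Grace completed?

They are all back at their starting positions together after one LCM of the periods.
728 = 2^3 × 7 × 13
700 = 2^2 × 5^2 × 7
LCM(728, 700) = 2^3 × 5^2 × 7 × 13 = 18200.
Laps for period 728: 18200 / 728 = 25.

25 laps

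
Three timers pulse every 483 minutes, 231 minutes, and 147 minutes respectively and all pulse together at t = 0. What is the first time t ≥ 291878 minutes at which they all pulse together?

Joint pulses occur at multiples of LCM(483, 231, 147).
483 = 3 × 7 × 23
231 = 3 × 7 × 11
147 = 3 × 7^2
LCM(483, 231, 147) = 3 × 7^2 × 11 × 23 = 37191.
Smallest multiple of 37191 that is ≥ 291878: ⌈291878/37191⌉ × 37191 = 8 × 37191 = 297528.

297528 minutes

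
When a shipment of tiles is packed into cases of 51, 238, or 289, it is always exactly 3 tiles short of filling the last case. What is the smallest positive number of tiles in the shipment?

Being 3 short of a full case of size k means N ≡ −3 (mod k), i.e. N + 3 is a multiple of each size.
51 = 3 × 17
238 = 2 × 7 × 17
289 = 17^2
LCM(51, 238, 289) = 2 × 3 × 7 × 17^2 = 12138.
Smallest positive N is 12138 − 3 = 12135.

12135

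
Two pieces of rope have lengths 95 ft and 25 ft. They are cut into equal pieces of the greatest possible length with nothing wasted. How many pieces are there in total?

Piece length = gcd(95, 25).
95 = 5 × 19
25 = 5^2
gcd(95, 25) = 5.
Total pieces = 95/5 + 25/5 = 19 + 5 = 24.

24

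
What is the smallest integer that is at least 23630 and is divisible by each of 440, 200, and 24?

The integer must be a common multiple of 440, 200, and 24, so a multiple of their LCM.
440 = 2^3 × 5 × 11
200 = 2^3 × 5^2
24 = 2^3 × 3
LCM(440, 200, 24) = 2^3 × 3 × 5^2 × 11 = 6600.
Smallest multiple of 6600 that is ≥ 23630: ⌈23630/6600⌉ × 6600 = 4 × 6600 = 26400.

26400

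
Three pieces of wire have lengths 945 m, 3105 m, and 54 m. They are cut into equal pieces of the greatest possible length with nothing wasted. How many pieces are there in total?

152

Piece length = gcd(945, 3105, 54).
945 = 3^3 × 5 × 7
3105 = 3^3 × 5 × 23
54 = 2 × 3^3
gcd(945, 3105, 54) = 3^3 = 27.
Total pieces = 945/27 + 3105/27 + 54/27 = 35 + 115 + 2 = 152.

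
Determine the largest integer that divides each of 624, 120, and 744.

24

624 = 2^4 × 3 × 13
120 = 2^3 × 3 × 5
744 = 2^3 × 3 × 31
gcd(624, 120, 744) = 2^3 × 3 = 24.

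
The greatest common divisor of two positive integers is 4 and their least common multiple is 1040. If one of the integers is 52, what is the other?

For two integers, gcd × lcm = product, so the other is (4 × 1040) / 52 = 4160 / 52 = 80.

80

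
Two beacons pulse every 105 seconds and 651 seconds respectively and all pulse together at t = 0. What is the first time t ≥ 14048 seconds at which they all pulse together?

16275 seconds

Joint pulses occur at multiples of LCM(105, 651).
105 = 3 × 5 × 7
651 = 3 × 7 × 31
LCM(105, 651) = 3 × 5 × 7 × 31 = 3255.
Smallest multiple of 3255 that is ≥ 14048: ⌈14048/3255⌉ × 3255 = 5 × 3255 = 16275.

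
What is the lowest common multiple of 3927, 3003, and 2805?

255255

3927 = 3 × 7 × 11 × 17
3003 = 3 × 7 × 11 × 13
2805 = 3 × 5 × 11 × 17
LCM(3927, 3003, 2805) = 3 × 5 × 7 × 11 × 13 × 17 = 255255.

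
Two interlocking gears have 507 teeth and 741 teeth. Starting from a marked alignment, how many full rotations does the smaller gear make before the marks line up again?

19 rotations

They are all back at their starting positions together after one LCM of the periods.
507 = 3 × 13^2
741 = 3 × 13 × 19
LCM(507, 741) = 3 × 13^2 × 19 = 9633.
Rotations for period 507: 9633 / 507 = 19.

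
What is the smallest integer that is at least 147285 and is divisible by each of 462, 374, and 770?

157080

The integer must be a common multiple of 462, 374, and 770, so a multiple of their LCM.
462 = 2 × 3 × 7 × 11
374 = 2 × 11 × 17
770 = 2 × 5 × 7 × 11
LCM(462, 374, 770) = 2 × 3 × 5 × 7 × 11 × 17 = 39270.
Smallest multiple of 39270 that is ≥ 147285: ⌈147285/39270⌉ × 39270 = 4 × 39270 = 157080.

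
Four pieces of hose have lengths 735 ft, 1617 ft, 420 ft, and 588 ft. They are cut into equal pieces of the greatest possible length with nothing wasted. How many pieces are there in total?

160

Piece length = gcd(735, 1617, 420, 588).
735 = 3 × 5 × 7^2
1617 = 3 × 7^2 × 11
420 = 2^2 × 3 × 5 × 7
588 = 2^2 × 3 × 7^2
gcd(735, 1617, 420, 588) = 3 × 7 = 21.
Total pieces = 735/21 + 1617/21 + 420/21 + 588/21 = 35 + 77 + 20 + 28 = 160.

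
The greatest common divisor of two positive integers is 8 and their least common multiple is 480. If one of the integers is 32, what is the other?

For two integers, gcd × lcm = product, so the other is (8 × 480) / 32 = 3840 / 32 = 120.

120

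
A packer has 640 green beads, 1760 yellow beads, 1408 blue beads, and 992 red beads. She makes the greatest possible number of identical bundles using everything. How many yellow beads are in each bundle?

Number of bundles = gcd(640, 1760, 1408, 992).
640 = 2^7 × 5
1760 = 2^5 × 5 × 11
1408 = 2^7 × 11
992 = 2^5 × 31
gcd(640, 1760, 1408, 992) = 2^5 = 32.
yellow beads per bundle = 1760 / 32 = 55.

55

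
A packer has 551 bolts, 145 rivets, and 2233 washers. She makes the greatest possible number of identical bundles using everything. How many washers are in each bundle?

77

Number of bundles = gcd(551, 145, 2233).
551 = 19 × 29
145 = 5 × 29
2233 = 7 × 11 × 29
gcd(551, 145, 2233) = 29.
washers per bundle = 2233 / 29 = 77.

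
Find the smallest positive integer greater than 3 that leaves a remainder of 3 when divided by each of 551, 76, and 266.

N − 3 must be a common multiple of 551, 76, and 266.
551 = 19 × 29
76 = 2^2 × 19
266 = 2 × 7 × 19
LCM(551, 76, 266) = 2^2 × 7 × 19 × 29 = 15428.
Smallest N > 3 is LCM + 3 = 15428 + 3 = 15431.

15431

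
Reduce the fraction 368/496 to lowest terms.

368 = 2^4 × 23
496 = 2^4 × 31
gcd(368, 496) = 2^4 = 16.
Divide numerator and denominator by 16: 368/496 = 23/31.

23/31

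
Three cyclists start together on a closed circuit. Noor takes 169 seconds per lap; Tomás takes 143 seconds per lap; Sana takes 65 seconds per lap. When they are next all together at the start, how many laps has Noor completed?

They are all back at their starting positions together after one LCM of the periods.
169 = 13^2
143 = 11 × 13
65 = 5 × 13
LCM(169, 143, 65) = 5 × 11 × 13^2 = 9295.
Laps for period 169: 9295 / 169 = 55.

55 laps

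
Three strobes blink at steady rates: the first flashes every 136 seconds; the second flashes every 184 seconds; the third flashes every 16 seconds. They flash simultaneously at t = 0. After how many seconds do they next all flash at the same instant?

6256 seconds

We need the least common multiple of the intervals.
136 = 2^3 × 17
184 = 2^3 × 23
16 = 2^4
LCM(136, 184, 16) = 2^4 × 17 × 23 = 6256.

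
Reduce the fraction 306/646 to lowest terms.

306 = 2 × 3^2 × 17
646 = 2 × 17 × 19
gcd(306, 646) = 2 × 17 = 34.
Divide numerator and denominator by 34: 306/646 = 9/19.

9/19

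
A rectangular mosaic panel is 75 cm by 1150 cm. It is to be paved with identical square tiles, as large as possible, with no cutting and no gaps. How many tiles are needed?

Tile side = gcd(75, 1150).
75 = 3 × 5^2
1150 = 2 × 5^2 × 23
gcd(75, 1150) = 5^2 = 25.
Tiles: (75/25) × (1150/25) = 3 × 46 = 138.

138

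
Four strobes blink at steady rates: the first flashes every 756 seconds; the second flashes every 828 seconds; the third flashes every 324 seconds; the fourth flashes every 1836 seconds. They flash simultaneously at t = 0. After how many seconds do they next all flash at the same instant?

The first simultaneous occurrence is after LCM of the individual periods.
756 = 2^2 × 3^3 × 7
828 = 2^2 × 3^2 × 23
324 = 2^2 × 3^4
1836 = 2^2 × 3^3 × 17
LCM(756, 828, 324, 1836) = 2^2 × 3^4 × 7 × 17 × 23 = 886788.

886788 seconds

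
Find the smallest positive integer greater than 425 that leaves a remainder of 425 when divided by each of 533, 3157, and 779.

N − 425 must be a common multiple of 533, 3157, and 779.
533 = 13 × 41
3157 = 7 × 11 × 41
779 = 19 × 41
LCM(533, 3157, 779) = 7 × 11 × 13 × 19 × 41 = 779779.
Smallest N > 425 is LCM + 425 = 779779 + 425 = 780204.

780204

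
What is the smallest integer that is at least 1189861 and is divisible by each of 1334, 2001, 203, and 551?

1596798

The integer must be a common multiple of 1334, 2001, 203, and 551, so a multiple of their LCM.
1334 = 2 × 23 × 29
2001 = 3 × 23 × 29
203 = 7 × 29
551 = 19 × 29
LCM(1334, 2001, 203, 551) = 2 × 3 × 7 × 19 × 23 × 29 = 532266.
Smallest multiple of 532266 that is ≥ 1189861: ⌈1189861/532266⌉ × 532266 = 3 × 532266 = 1596798.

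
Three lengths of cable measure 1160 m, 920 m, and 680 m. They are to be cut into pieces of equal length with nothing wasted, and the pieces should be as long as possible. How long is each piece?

The greatest length dividing all of 1160, 920, and 680 is their gcd.
1160 = 2^3 × 5 × 29
920 = 2^3 × 5 × 23
680 = 2^3 × 5 × 17
gcd(1160, 920, 680) = 2^3 × 5 = 40.

40 m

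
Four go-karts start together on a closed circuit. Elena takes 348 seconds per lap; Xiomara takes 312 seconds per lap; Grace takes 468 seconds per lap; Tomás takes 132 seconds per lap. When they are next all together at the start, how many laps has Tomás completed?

2262 laps

All finish a whole number of cycles simultaneously at t = LCM of the periods.
348 = 2^2 × 3 × 29
312 = 2^3 × 3 × 13
468 = 2^2 × 3^2 × 13
132 = 2^2 × 3 × 11
LCM(348, 312, 468, 132) = 2^3 × 3^2 × 11 × 13 × 29 = 298584.
Laps for period 132: 298584 / 132 = 2262.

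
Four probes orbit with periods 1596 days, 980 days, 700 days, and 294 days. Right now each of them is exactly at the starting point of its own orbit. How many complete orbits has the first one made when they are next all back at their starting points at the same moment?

They are all back at their starting positions together after one LCM of the periods.
1596 = 2^2 × 3 × 7 × 19
980 = 2^2 × 5 × 7^2
700 = 2^2 × 5^2 × 7
294 = 2 × 3 × 7^2
LCM(1596, 980, 700, 294) = 2^2 × 3 × 5^2 × 7^2 × 19 = 279300.
Orbits for period 1596: 279300 / 1596 = 175.

175 orbits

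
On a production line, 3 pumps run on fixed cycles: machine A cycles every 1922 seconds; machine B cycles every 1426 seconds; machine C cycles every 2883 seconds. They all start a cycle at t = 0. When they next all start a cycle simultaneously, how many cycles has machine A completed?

All finish a whole number of cycles simultaneously at t = LCM of the periods.
1922 = 2 × 31^2
1426 = 2 × 23 × 31
2883 = 3 × 31^2
LCM(1922, 1426, 2883) = 2 × 3 × 23 × 31^2 = 132618.
Cycles for period 1922: 132618 / 1922 = 69.

69 cycles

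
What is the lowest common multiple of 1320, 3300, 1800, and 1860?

613800

1320 = 2^3 × 3 × 5 × 11
3300 = 2^2 × 3 × 5^2 × 11
1800 = 2^3 × 3^2 × 5^2
1860 = 2^2 × 3 × 5 × 31
LCM(1320, 3300, 1800, 1860) = 2^3 × 3^2 × 5^2 × 11 × 31 = 613800.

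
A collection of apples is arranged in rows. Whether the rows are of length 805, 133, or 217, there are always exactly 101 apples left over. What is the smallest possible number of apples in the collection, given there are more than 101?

474246

N − 101 must be a common multiple of 805, 133, and 217.
805 = 5 × 7 × 23
133 = 7 × 19
217 = 7 × 31
LCM(805, 133, 217) = 5 × 7 × 19 × 23 × 31 = 474145.
Smallest N > 101 is LCM + 101 = 474145 + 101 = 474246.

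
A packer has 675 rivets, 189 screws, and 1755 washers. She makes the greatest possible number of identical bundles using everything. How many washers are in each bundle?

65

Number of bundles = gcd(675, 189, 1755).
675 = 3^3 × 5^2
189 = 3^3 × 7
1755 = 3^3 × 5 × 13
gcd(675, 189, 1755) = 3^3 = 27.
washers per bundle = 1755 / 27 = 65.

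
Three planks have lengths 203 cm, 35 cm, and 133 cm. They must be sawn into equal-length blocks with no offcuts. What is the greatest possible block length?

7 cm

This is the greatest common divisor of 203, 35, and 133.
203 = 7 × 29
35 = 5 × 7
133 = 7 × 19
gcd(203, 35, 133) = 7.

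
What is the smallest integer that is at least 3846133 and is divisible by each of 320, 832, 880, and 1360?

The integer must be a common multiple of 320, 832, 880, and 1360, so a multiple of their LCM.
320 = 2^6 × 5
832 = 2^6 × 13
880 = 2^4 × 5 × 11
1360 = 2^4 × 5 × 17
LCM(320, 832, 880, 1360) = 2^6 × 5 × 11 × 13 × 17 = 777920.
Smallest multiple of 777920 that is ≥ 3846133: ⌈3846133/777920⌉ × 777920 = 5 × 777920 = 3889600.

3889600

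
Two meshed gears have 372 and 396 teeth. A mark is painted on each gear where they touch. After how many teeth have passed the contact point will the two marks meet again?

The first simultaneous occurrence is after LCM of the individual periods.
372 = 2^2 × 3 × 31
396 = 2^2 × 3^2 × 11
LCM(372, 396) = 2^2 × 3^2 × 11 × 31 = 12276.

12276 teeth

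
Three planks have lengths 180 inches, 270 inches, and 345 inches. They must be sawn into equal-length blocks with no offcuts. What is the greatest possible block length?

The block length must divide every plank, so the greatest is gcd(180, 270, 345).
180 = 2^2 × 3^2 × 5
270 = 2 × 3^3 × 5
345 = 3 × 5 × 23
gcd(180, 270, 345) = 3 × 5 = 15.

15 inches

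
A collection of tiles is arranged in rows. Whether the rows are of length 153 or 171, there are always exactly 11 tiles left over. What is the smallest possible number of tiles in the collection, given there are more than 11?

N − 11 must be a common multiple of 153 and 171.
153 = 3^2 × 17
171 = 3^2 × 19
LCM(153, 171) = 3^2 × 17 × 19 = 2907.
Smallest N > 11 is LCM + 11 = 2907 + 11 = 2918.

2918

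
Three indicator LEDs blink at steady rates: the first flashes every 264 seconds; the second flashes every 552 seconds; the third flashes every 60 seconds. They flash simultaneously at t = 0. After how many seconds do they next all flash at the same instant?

We need the least common multiple of the intervals.
264 = 2^3 × 3 × 11
552 = 2^3 × 3 × 23
60 = 2^2 × 3 × 5
LCM(264, 552, 60) = 2^3 × 3 × 5 × 11 × 23 = 30360.

30360 seconds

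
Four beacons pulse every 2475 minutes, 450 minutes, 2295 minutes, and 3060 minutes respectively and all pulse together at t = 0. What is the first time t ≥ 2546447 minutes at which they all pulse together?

3029400 minutes

Joint pulses occur at multiples of LCM(2475, 450, 2295, 3060).
2475 = 3^2 × 5^2 × 11
450 = 2 × 3^2 × 5^2
2295 = 3^3 × 5 × 17
3060 = 2^2 × 3^2 × 5 × 17
LCM(2475, 450, 2295, 3060) = 2^2 × 3^3 × 5^2 × 11 × 17 = 504900.
Smallest multiple of 504900 that is ≥ 2546447: ⌈2546447/504900⌉ × 504900 = 6 × 504900 = 3029400.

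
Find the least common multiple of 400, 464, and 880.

400 = 2^4 × 5^2
464 = 2^4 × 29
880 = 2^4 × 5 × 11
LCM(400, 464, 880) = 2^4 × 5^2 × 11 × 29 = 127600.

127600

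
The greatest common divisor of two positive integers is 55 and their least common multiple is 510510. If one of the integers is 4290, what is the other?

6545

For two integers, gcd × lcm = product, so the other is (55 × 510510) / 4290 = 28078050 / 4290 = 6545.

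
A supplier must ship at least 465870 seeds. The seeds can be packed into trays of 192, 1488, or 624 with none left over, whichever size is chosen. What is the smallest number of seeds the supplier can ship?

The number of seeds must be a common multiple of 192, 1488, and 624, so a multiple of their LCM.
192 = 2^6 × 3
1488 = 2^4 × 3 × 31
624 = 2^4 × 3 × 13
LCM(192, 1488, 624) = 2^6 × 3 × 13 × 31 = 77376.
Smallest multiple of 77376 that is ≥ 465870: ⌈465870/77376⌉ × 77376 = 7 × 77376 = 541632.

541632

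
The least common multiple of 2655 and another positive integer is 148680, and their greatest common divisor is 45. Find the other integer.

gcd × lcm = product of the two integers, so the other integer is (45 × 148680) / 2655 = 2520.

2520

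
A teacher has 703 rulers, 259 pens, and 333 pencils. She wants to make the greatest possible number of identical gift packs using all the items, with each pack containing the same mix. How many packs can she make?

37 packs

The pack count must divide each quantity, so the greatest is gcd(703, 259, 333).
703 = 19 × 37
259 = 7 × 37
333 = 3^2 × 37
gcd(703, 259, 333) = 37.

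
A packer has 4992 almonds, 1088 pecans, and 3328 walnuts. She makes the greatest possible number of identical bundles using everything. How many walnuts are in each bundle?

Number of bundles = gcd(4992, 1088, 3328).
4992 = 2^7 × 3 × 13
1088 = 2^6 × 17
3328 = 2^8 × 13
gcd(4992, 1088, 3328) = 2^6 = 64.
walnuts per bundle = 3328 / 64 = 52.

52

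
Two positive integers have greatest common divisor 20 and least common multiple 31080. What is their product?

621600

For any two positive integers, gcd × lcm = product = 20 × 31080 = 621600.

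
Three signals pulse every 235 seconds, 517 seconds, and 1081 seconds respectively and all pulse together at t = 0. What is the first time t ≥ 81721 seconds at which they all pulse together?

118910 seconds

Joint pulses occur at multiples of LCM(235, 517, 1081).
235 = 5 × 47
517 = 11 × 47
1081 = 23 × 47
LCM(235, 517, 1081) = 5 × 11 × 23 × 47 = 59455.
Smallest multiple of 59455 that is ≥ 81721: ⌈81721/59455⌉ × 59455 = 2 × 59455 = 118910.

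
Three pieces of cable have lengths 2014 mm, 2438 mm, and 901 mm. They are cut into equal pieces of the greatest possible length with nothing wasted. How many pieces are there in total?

101

Piece length = gcd(2014, 2438, 901).
2014 = 2 × 19 × 53
2438 = 2 × 23 × 53
901 = 17 × 53
gcd(2014, 2438, 901) = 53.
Total pieces = 2014/53 + 2438/53 + 901/53 = 38 + 46 + 17 = 101.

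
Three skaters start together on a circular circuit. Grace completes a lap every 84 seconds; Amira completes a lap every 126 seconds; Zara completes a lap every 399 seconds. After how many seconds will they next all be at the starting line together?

4788 seconds

They coincide at every common multiple of the periods; the first is the LCM.
84 = 2^2 × 3 × 7
126 = 2 × 3^2 × 7
399 = 3 × 7 × 19
LCM(84, 126, 399) = 2^2 × 3^2 × 7 × 19 = 4788.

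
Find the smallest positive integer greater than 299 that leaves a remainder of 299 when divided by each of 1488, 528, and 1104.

376763

N − 299 must be a common multiple of 1488, 528, and 1104.
1488 = 2^4 × 3 × 31
528 = 2^4 × 3 × 11
1104 = 2^4 × 3 × 23
LCM(1488, 528, 1104) = 2^4 × 3 × 11 × 23 × 31 = 376464.
Smallest N > 299 is LCM + 299 = 376464 + 299 = 376763.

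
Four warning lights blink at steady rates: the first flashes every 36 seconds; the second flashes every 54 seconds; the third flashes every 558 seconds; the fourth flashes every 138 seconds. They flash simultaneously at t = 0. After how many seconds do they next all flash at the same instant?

77004 seconds

They coincide at every common multiple of the periods; the first is the LCM.
36 = 2^2 × 3^2
54 = 2 × 3^3
558 = 2 × 3^2 × 31
138 = 2 × 3 × 23
LCM(36, 54, 558, 138) = 2^2 × 3^3 × 23 × 31 = 77004.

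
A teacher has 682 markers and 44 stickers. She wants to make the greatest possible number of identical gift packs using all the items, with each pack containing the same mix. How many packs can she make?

22 packs

By the Euclidean algorithm:
682 = 15 × 44 + 22
44 = 2 × 22 + 0
gcd(682, 44) = 22.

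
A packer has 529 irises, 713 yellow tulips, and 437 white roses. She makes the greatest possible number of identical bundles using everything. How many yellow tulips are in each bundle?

31

Number of bundles = gcd(529, 713, 437).
529 = 23^2
713 = 23 × 31
437 = 19 × 23
gcd(529, 713, 437) = 23.
yellow tulips per bundle = 713 / 23 = 31.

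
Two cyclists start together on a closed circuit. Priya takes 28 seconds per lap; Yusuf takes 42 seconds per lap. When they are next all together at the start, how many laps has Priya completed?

All finish a whole number of cycles simultaneously at t = LCM of the periods.
28 = 2^2 × 7
42 = 2 × 3 × 7
LCM(28, 42) = 2^2 × 3 × 7 = 84.
Laps for period 28: 84 / 28 = 3.

3 laps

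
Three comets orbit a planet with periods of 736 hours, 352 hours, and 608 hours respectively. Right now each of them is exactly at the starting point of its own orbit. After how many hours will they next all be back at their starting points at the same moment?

The first simultaneous occurrence is after LCM of the individual periods.
736 = 2^5 × 23
352 = 2^5 × 11
608 = 2^5 × 19
LCM(736, 352, 608) = 2^5 × 11 × 19 × 23 = 153824.

153824 hours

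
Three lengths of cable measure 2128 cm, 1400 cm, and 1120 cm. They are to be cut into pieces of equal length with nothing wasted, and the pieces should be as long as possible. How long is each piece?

56 cm

The greatest length dividing all of 2128, 1400, and 1120 is their gcd.
2128 = 2^4 × 7 × 19
1400 = 2^3 × 5^2 × 7
1120 = 2^5 × 5 × 7
gcd(2128, 1400, 1120) = 2^3 × 7 = 56.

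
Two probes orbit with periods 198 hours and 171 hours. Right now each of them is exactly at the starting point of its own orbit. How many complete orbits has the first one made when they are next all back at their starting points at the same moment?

They are all back at their starting positions together after one LCM of the periods.
198 = 2 × 3^2 × 11
171 = 3^2 × 19
LCM(198, 171) = 2 × 3^2 × 11 × 19 = 3762.
Orbits for period 198: 3762 / 198 = 19.

19 orbits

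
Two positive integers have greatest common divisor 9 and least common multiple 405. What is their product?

For any two positive integers, gcd × lcm = product = 9 × 405 = 3645.

3645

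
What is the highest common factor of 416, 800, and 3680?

32

416 = 2^5 × 13
800 = 2^5 × 5^2
3680 = 2^5 × 5 × 23
gcd(416, 800, 3680) = 2^5 = 32.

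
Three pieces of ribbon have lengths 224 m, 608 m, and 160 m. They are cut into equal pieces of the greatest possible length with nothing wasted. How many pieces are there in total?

31

Piece length = gcd(224, 608, 160).
224 = 2^5 × 7
608 = 2^5 × 19
160 = 2^5 × 5
gcd(224, 608, 160) = 2^5 = 32.
Total pieces = 224/32 + 608/32 + 160/32 = 7 + 19 + 5 = 31.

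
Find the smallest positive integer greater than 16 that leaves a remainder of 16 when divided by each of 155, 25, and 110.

N − 16 must be a common multiple of 155, 25, and 110.
155 = 5 × 31
25 = 5^2
110 = 2 × 5 × 11
LCM(155, 25, 110) = 2 × 5^2 × 11 × 31 = 17050.
Smallest N > 16 is LCM + 16 = 17050 + 16 = 17066.

17066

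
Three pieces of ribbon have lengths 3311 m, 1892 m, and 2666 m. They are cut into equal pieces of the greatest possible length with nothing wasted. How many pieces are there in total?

Piece length = gcd(3311, 1892, 2666).
3311 = 7 × 11 × 43
1892 = 2^2 × 11 × 43
2666 = 2 × 31 × 43
gcd(3311, 1892, 2666) = 43.
Total pieces = 3311/43 + 1892/43 + 2666/43 = 77 + 44 + 62 = 183.

183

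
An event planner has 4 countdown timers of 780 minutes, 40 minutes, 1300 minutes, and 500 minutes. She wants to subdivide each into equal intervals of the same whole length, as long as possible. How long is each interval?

20 minutes

The interval must divide each timer length; the longest such is the gcd.
780 = 2^2 × 3 × 5 × 13
40 = 2^3 × 5
1300 = 2^2 × 5^2 × 13
500 = 2^2 × 5^3
gcd(780, 40, 1300, 500) = 2^2 × 5 = 20.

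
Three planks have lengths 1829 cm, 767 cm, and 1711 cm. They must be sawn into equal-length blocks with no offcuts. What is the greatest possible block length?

This is the greatest common divisor of 1829, 767, and 1711.
1829 = 31 × 59
767 = 13 × 59
1711 = 29 × 59
gcd(1829, 767, 1711) = 59.

59 cm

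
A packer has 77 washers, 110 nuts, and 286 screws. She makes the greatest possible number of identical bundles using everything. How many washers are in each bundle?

7

Number of bundles = gcd(77, 110, 286).
77 = 7 × 11
110 = 2 × 5 × 11
286 = 2 × 11 × 13
gcd(77, 110, 286) = 11.
washers per bundle = 77 / 11 = 7.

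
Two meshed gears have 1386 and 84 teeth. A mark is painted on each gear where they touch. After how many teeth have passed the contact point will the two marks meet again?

2772 teeth

They coincide at every common multiple of the periods; the first is the LCM.
1386 = 2 × 3^2 × 7 × 11
84 = 2^2 × 3 × 7
LCM(1386, 84) = 2^2 × 3^2 × 7 × 11 = 2772.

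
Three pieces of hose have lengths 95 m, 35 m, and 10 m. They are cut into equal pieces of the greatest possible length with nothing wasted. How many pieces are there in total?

28

Piece length = gcd(95, 35, 10).
95 = 5 × 19
35 = 5 × 7
10 = 2 × 5
gcd(95, 35, 10) = 5.
Total pieces = 95/5 + 35/5 + 10/5 = 19 + 7 + 2 = 28.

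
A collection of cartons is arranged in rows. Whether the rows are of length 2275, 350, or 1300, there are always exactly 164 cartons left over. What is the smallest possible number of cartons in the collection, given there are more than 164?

9264

N − 164 must be a common multiple of 2275, 350, and 1300.
2275 = 5^2 × 7 × 13
350 = 2 × 5^2 × 7
1300 = 2^2 × 5^2 × 13
LCM(2275, 350, 1300) = 2^2 × 5^2 × 7 × 13 = 9100.
Smallest N > 164 is LCM + 164 = 9100 + 164 = 9264.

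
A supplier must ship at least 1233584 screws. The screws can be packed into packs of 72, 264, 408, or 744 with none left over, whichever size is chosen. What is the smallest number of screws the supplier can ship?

The number of screws must be a common multiple of 72, 264, 408, and 744, so a multiple of their LCM.
72 = 2^3 × 3^2
264 = 2^3 × 3 × 11
408 = 2^3 × 3 × 17
744 = 2^3 × 3 × 31
LCM(72, 264, 408, 744) = 2^3 × 3^2 × 11 × 17 × 31 = 417384.
Smallest multiple of 417384 that is ≥ 1233584: ⌈1233584/417384⌉ × 417384 = 3 × 417384 = 1252152.

1252152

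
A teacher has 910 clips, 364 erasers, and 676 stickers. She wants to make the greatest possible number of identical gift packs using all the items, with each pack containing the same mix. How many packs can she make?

26 packs

The pack count must divide each quantity, so the greatest is gcd(910, 364, 676).
910 = 2 × 5 × 7 × 13
364 = 2^2 × 7 × 13
676 = 2^2 × 13^2
gcd(910, 364, 676) = 2 × 13 = 26.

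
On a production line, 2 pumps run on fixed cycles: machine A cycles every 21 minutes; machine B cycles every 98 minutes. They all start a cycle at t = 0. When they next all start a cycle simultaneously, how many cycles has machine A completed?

14 cycles

They are all back at their starting positions together after one LCM of the periods.
21 = 3 × 7
98 = 2 × 7^2
LCM(21, 98) = 2 × 3 × 7^2 = 294.
Cycles for period 21: 294 / 21 = 14.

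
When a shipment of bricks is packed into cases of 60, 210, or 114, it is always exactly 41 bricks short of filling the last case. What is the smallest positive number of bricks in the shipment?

Being 41 short of a full case of size k means N ≡ −41 (mod k), i.e. N + 41 is a multiple of each size.
60 = 2^2 × 3 × 5
210 = 2 × 3 × 5 × 7
114 = 2 × 3 × 19
LCM(60, 210, 114) = 2^2 × 3 × 5 × 7 × 19 = 7980.
Smallest positive N is 7980 − 41 = 7939.

7939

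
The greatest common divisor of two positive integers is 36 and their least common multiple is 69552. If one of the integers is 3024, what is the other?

828

For two integers, gcd × lcm = product, so the other is (36 × 69552) / 3024 = 2503872 / 3024 = 828.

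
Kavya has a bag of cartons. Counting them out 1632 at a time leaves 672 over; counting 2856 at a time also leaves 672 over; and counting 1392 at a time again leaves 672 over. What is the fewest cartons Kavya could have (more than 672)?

331968

N − 672 must be a common multiple of 1632, 2856, and 1392.
1632 = 2^5 × 3 × 17
2856 = 2^3 × 3 × 7 × 17
1392 = 2^4 × 3 × 29
LCM(1632, 2856, 1392) = 2^5 × 3 × 7 × 17 × 29 = 331296.
Smallest N > 672 is LCM + 672 = 331296 + 672 = 331968.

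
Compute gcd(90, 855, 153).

90 = 2 × 3^2 × 5
855 = 3^2 × 5 × 19
153 = 3^2 × 17
gcd(90, 855, 153) = 3^2 = 9.

9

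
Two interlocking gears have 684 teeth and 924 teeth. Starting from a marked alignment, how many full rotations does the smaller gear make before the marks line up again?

They are all back at their starting positions together after one LCM of the periods.
684 = 2^2 × 3^2 × 19
924 = 2^2 × 3 × 7 × 11
LCM(684, 924) = 2^2 × 3^2 × 7 × 11 × 19 = 52668.
Rotations for period 684: 52668 / 684 = 77.

77 rotations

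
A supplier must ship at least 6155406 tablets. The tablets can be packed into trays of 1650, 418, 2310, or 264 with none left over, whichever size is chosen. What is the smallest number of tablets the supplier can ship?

7022400

The number of tablets must be a common multiple of 1650, 418, 2310, and 264, so a multiple of their LCM.
1650 = 2 × 3 × 5^2 × 11
418 = 2 × 11 × 19
2310 = 2 × 3 × 5 × 7 × 11
264 = 2^3 × 3 × 11
LCM(1650, 418, 2310, 264) = 2^3 × 3 × 5^2 × 7 × 11 × 19 = 877800.
Smallest multiple of 877800 that is ≥ 6155406: ⌈6155406/877800⌉ × 877800 = 8 × 877800 = 7022400.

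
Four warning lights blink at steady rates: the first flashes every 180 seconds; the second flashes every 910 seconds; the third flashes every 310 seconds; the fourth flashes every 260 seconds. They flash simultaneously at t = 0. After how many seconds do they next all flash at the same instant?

We need the least common multiple of the intervals.
180 = 2^2 × 3^2 × 5
910 = 2 × 5 × 7 × 13
310 = 2 × 5 × 31
260 = 2^2 × 5 × 13
LCM(180, 910, 310, 260) = 2^2 × 3^2 × 5 × 7 × 13 × 31 = 507780.

507780 seconds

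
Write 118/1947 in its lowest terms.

2/33

118 = 2 × 59
1947 = 3 × 11 × 59
gcd(118, 1947) = 59.
Divide numerator and denominator by 59: 118/1947 = 2/33.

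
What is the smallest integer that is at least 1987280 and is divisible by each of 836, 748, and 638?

The integer must be a common multiple of 836, 748, and 638, so a multiple of their LCM.
836 = 2^2 × 11 × 19
748 = 2^2 × 11 × 17
638 = 2 × 11 × 29
LCM(836, 748, 638) = 2^2 × 11 × 17 × 19 × 29 = 412148.
Smallest multiple of 412148 that is ≥ 1987280: ⌈1987280/412148⌉ × 412148 = 5 × 412148 = 2060740.

2060740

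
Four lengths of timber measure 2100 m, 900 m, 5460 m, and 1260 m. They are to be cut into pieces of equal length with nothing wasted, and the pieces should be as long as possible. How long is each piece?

60 m

The greatest length dividing all of 2100, 900, 5460, and 1260 is their gcd.
2100 = 2^2 × 3 × 5^2 × 7
900 = 2^2 × 3^2 × 5^2
5460 = 2^2 × 3 × 5 × 7 × 13
1260 = 2^2 × 3^2 × 5 × 7
gcd(2100, 900, 5460, 1260) = 2^2 × 3 × 5 = 60.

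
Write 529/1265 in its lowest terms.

529 = 23^2
1265 = 5 × 11 × 23
gcd(529, 1265) = 23.
Divide numerator and denominator by 23: 529/1265 = 23/55.

23/55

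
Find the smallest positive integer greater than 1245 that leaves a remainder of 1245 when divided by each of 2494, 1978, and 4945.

288055

N − 1245 must be a common multiple of 2494, 1978, and 4945.
2494 = 2 × 29 × 43
1978 = 2 × 23 × 43
4945 = 5 × 23 × 43
LCM(2494, 1978, 4945) = 2 × 5 × 23 × 29 × 43 = 286810.
Smallest N > 1245 is LCM + 1245 = 286810 + 1245 = 288055.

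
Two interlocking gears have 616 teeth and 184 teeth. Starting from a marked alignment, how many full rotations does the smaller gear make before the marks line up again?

77 rotations

All finish a whole number of cycles simultaneously at t = LCM of the periods.
616 = 2^3 × 7 × 11
184 = 2^3 × 23
LCM(616, 184) = 2^3 × 7 × 11 × 23 = 14168.
Rotations for period 184: 14168 / 184 = 77.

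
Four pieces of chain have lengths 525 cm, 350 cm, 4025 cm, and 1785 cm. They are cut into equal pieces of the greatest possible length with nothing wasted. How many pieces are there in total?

Piece length = gcd(525, 350, 4025, 1785).
525 = 3 × 5^2 × 7
350 = 2 × 5^2 × 7
4025 = 5^2 × 7 × 23
1785 = 3 × 5 × 7 × 17
gcd(525, 350, 4025, 1785) = 5 × 7 = 35.
Total pieces = 525/35 + 350/35 + 4025/35 + 1785/35 = 15 + 10 + 115 + 51 = 191.

191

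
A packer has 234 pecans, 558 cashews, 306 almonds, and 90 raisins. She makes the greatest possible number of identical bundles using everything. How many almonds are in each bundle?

Number of bundles = gcd(234, 558, 306, 90).
234 = 2 × 3^2 × 13
558 = 2 × 3^2 × 31
306 = 2 × 3^2 × 17
90 = 2 × 3^2 × 5
gcd(234, 558, 306, 90) = 2 × 3^2 = 18.
almonds per bundle = 306 / 18 = 17.

17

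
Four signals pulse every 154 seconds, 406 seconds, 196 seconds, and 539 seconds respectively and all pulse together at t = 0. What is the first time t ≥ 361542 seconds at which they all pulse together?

375144 seconds

Joint pulses occur at multiples of LCM(154, 406, 196, 539).
154 = 2 × 7 × 11
406 = 2 × 7 × 29
196 = 2^2 × 7^2
539 = 7^2 × 11
LCM(154, 406, 196, 539) = 2^2 × 7^2 × 11 × 29 = 62524.
Smallest multiple of 62524 that is ≥ 361542: ⌈361542/62524⌉ × 62524 = 6 × 62524 = 375144.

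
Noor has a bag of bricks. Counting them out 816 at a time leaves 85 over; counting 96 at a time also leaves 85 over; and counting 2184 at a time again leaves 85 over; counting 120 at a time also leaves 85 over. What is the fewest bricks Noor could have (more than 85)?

742645

N − 85 must be a common multiple of 816, 96, 2184, and 120.
816 = 2^4 × 3 × 17
96 = 2^5 × 3
2184 = 2^3 × 3 × 7 × 13
120 = 2^3 × 3 × 5
LCM(816, 96, 2184, 120) = 2^5 × 3 × 5 × 7 × 13 × 17 = 742560.
Smallest N > 85 is LCM + 85 = 742560 + 85 = 742645.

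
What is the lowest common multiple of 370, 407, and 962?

52910

370 = 2 × 5 × 37
407 = 11 × 37
962 = 2 × 13 × 37
LCM(370, 407, 962) = 2 × 5 × 11 × 13 × 37 = 52910.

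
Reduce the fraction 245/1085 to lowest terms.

7/31

245 = 5 × 7^2
1085 = 5 × 7 × 31
gcd(245, 1085) = 5 × 7 = 35.
Divide numerator and denominator by 35: 245/1085 = 7/31.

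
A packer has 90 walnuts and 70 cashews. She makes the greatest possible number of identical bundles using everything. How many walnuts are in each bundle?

9

Number of bundles = gcd(90, 70).
90 = 2 × 3^2 × 5
70 = 2 × 5 × 7
gcd(90, 70) = 2 × 5 = 10.
walnuts per bundle = 90 / 10 = 9.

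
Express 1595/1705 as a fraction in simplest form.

1595 = 5 × 11 × 29
1705 = 5 × 11 × 31
gcd(1595, 1705) = 5 × 11 = 55.
Divide numerator and denominator by 55: 1595/1705 = 29/31.

29/31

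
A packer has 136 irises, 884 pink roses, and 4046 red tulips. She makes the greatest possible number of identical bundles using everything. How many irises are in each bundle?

4

Number of bundles = gcd(136, 884, 4046).
136 = 2^3 × 17
884 = 2^2 × 13 × 17
4046 = 2 × 7 × 17^2
gcd(136, 884, 4046) = 2 × 17 = 34.
irises per bundle = 136 / 34 = 4.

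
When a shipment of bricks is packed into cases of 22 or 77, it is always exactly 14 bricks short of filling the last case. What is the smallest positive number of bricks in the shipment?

140

Being 14 short of a full case of size k means N ≡ −14 (mod k), i.e. N + 14 is a multiple of each size.
22 = 2 × 11
77 = 7 × 11
LCM(22, 77) = 2 × 7 × 11 = 154.
Smallest positive N is 154 − 14 = 140.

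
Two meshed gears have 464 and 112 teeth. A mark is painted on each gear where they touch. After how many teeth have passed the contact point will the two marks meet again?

The first simultaneous occurrence is after LCM of the individual periods.
464 = 2^4 × 29
112 = 2^4 × 7
LCM(464, 112) = 2^4 × 7 × 29 = 3248.

3248 teeth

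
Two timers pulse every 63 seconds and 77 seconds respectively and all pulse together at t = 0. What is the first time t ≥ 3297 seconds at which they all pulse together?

3465 seconds

Joint pulses occur at multiples of LCM(63, 77).
63 = 3^2 × 7
77 = 7 × 11
LCM(63, 77) = 3^2 × 7 × 11 = 693.
Smallest multiple of 693 that is ≥ 3297: ⌈3297/693⌉ × 693 = 5 × 693 = 3465.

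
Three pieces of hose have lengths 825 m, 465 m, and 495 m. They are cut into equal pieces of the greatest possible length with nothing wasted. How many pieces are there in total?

Piece length = gcd(825, 465, 495).
825 = 3 × 5^2 × 11
465 = 3 × 5 × 31
495 = 3^2 × 5 × 11
gcd(825, 465, 495) = 3 × 5 = 15.
Total pieces = 825/15 + 465/15 + 495/15 = 55 + 31 + 33 = 119.

119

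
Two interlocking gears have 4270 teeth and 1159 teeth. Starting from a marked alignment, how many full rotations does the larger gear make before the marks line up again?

They are all back at their starting positions together after one LCM of the periods.
4270 = 2 × 5 × 7 × 61
1159 = 19 × 61
LCM(4270, 1159) = 2 × 5 × 7 × 19 × 61 = 81130.
Rotations for period 4270: 81130 / 4270 = 19.

19 rotations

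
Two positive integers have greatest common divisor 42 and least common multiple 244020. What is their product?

10248840

For any two positive integers, gcd × lcm = product = 42 × 244020 = 10248840.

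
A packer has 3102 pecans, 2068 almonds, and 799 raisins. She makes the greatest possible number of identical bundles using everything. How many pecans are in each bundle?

Number of bundles = gcd(3102, 2068, 799).
3102 = 2 × 3 × 11 × 47
2068 = 2^2 × 11 × 47
799 = 17 × 47
gcd(3102, 2068, 799) = 47.
pecans per bundle = 3102 / 47 = 66.

66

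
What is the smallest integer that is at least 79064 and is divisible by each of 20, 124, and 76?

The integer must be a common multiple of 20, 124, and 76, so a multiple of their LCM.
20 = 2^2 × 5
124 = 2^2 × 31
76 = 2^2 × 19
LCM(20, 124, 76) = 2^2 × 5 × 19 × 31 = 11780.
Smallest multiple of 11780 that is ≥ 79064: ⌈79064/11780⌉ × 11780 = 7 × 11780 = 82460.

82460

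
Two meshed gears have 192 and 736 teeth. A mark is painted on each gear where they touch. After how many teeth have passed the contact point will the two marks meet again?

They coincide at every common multiple of the periods; the first is the LCM.
192 = 2^6 × 3
736 = 2^5 × 23
LCM(192, 736) = 2^6 × 3 × 23 = 4416.

4416 teeth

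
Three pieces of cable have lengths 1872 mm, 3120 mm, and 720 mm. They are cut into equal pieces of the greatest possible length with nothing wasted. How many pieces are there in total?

119

Piece length = gcd(1872, 3120, 720).
1872 = 2^4 × 3^2 × 13
3120 = 2^4 × 3 × 5 × 13
720 = 2^4 × 3^2 × 5
gcd(1872, 3120, 720) = 2^4 × 3 = 48.
Total pieces = 1872/48 + 3120/48 + 720/48 = 39 + 65 + 15 = 119.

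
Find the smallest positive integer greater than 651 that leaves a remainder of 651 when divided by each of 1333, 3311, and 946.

205933

N − 651 must be a common multiple of 1333, 3311, and 946.
1333 = 31 × 43
3311 = 7 × 11 × 43
946 = 2 × 11 × 43
LCM(1333, 3311, 946) = 2 × 7 × 11 × 31 × 43 = 205282.
Smallest N > 651 is LCM + 651 = 205282 + 651 = 205933.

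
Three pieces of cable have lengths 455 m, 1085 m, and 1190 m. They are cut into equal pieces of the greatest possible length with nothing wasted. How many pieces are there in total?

78

Piece length = gcd(455, 1085, 1190).
455 = 5 × 7 × 13
1085 = 5 × 7 × 31
1190 = 2 × 5 × 7 × 17
gcd(455, 1085, 1190) = 5 × 7 = 35.
Total pieces = 455/35 + 1085/35 + 1190/35 = 13 + 31 + 34 = 78.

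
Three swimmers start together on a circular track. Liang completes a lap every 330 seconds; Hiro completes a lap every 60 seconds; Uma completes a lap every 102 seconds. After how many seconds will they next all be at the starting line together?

The first simultaneous occurrence is after LCM of the individual periods.
330 = 2 × 3 × 5 × 11
60 = 2^2 × 3 × 5
102 = 2 × 3 × 17
LCM(330, 60, 102) = 2^2 × 3 × 5 × 11 × 17 = 11220.

11220 seconds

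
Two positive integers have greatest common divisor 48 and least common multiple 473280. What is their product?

For any two positive integers, gcd × lcm = product = 48 × 473280 = 22717440.

22717440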